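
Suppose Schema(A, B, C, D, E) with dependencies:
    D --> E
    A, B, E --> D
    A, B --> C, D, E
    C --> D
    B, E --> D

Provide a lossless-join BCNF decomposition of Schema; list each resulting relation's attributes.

{A, B, C}; {C, D}; {D, E}

Candidate key of the original relation: {A, B}.
In {A, B, C, D, E}, {D} is not a superkey ({D}⁺ restricted to this set is {D, E}), so split on D --> E into {D, E} and {A, B, C, D}.
{D, E} is in BCNF.
In {A, B, C, D}, {C} is not a superkey ({C}⁺ restricted to this set is {C, D}), so split on C --> D into {C, D} and {A, B, C}.
{C, D} is in BCNF.
{A, B, C} is in BCNF.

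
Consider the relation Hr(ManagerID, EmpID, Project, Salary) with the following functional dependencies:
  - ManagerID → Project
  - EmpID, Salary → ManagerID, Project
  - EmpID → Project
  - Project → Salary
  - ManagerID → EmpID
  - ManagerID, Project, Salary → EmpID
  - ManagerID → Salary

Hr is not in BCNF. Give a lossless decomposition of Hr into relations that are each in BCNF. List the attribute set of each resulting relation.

{EmpID, ManagerID, Project}; {Project, Salary}

Candidate keys of the original relation: {EmpID}, {ManagerID}.
{EmpID, ManagerID, Project, Salary}: {Project} determines {Project, Salary} here but is not a superkey — split on Project → Salary, giving {Project, Salary} and {EmpID, ManagerID, Project}.
{Project, Salary}: every determinant is a superkey — BCNF.
{EmpID, ManagerID, Project}: every determinant is a superkey — BCNF.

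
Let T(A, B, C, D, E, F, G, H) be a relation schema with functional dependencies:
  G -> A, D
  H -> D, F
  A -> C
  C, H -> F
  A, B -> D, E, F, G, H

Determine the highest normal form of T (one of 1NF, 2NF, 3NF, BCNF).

Candidate keys: {A, B}, {B, G}. Prime attributes: {A, B, G}.
G -> A, D breaks BCNF: {G}⁺ = {A, C, D, G}, so {G} is not a superkey.
G -> A, D determines the non-prime attribute {D} from a non-superkey — 3NF is violated.
The proper key subset {A} of {A, B} determines non-prime {C}, so the relation is not even in 2NF.

1NF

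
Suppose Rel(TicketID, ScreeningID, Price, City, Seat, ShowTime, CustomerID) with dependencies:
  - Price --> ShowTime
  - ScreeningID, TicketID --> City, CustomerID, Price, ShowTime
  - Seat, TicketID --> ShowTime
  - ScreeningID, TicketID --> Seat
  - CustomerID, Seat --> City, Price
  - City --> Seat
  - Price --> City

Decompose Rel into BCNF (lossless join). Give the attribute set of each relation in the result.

Candidate key of the original relation: {ScreeningID, TicketID}.
{City, CustomerID, Price, ScreeningID, Seat, ShowTime, TicketID}: {Price} determines {City, Price, Seat, ShowTime} here but is not a superkey — split on Price --> City, Seat, ShowTime, giving {City, Price, Seat, ShowTime} and {CustomerID, Price, ScreeningID, TicketID}.
{City, Price, Seat, ShowTime}: {City} determines {City, Seat} here but is not a superkey — split on City --> Seat, giving {City, Seat} and {City, Price, ShowTime}.
{City, Seat}: every determinant is a superkey — BCNF.
{City, Price, ShowTime}: every determinant is a superkey — BCNF.
{CustomerID, Price, ScreeningID, TicketID}: every determinant is a superkey — BCNF.

{City, Price, ShowTime}; {City, Seat}; {CustomerID, Price, ScreeningID, TicketID}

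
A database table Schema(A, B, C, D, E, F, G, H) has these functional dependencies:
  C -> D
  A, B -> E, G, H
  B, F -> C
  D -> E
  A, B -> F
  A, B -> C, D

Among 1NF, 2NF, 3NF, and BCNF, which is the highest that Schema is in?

Candidate key: {A, B}. Prime attributes: {A, B}.
C -> D breaks BCNF: {C}⁺ = {C, D, E}, so {C} is not a superkey.
Because {D} is non-prime and the left side of C -> D is not a superkey, the relation is not in 3NF.
No non-prime attribute depends on a proper subset of any candidate key, so 2NF holds.

2NF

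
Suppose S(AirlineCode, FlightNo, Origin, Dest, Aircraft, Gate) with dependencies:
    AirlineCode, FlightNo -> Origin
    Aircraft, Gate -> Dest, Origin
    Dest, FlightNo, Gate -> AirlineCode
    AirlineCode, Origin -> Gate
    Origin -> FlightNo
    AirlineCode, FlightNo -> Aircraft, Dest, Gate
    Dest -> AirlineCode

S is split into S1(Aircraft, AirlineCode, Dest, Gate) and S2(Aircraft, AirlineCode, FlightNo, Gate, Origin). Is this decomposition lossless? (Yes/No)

Yes

The shared attributes are {Aircraft, AirlineCode, Gate} and {Aircraft, AirlineCode, Gate}⁺ = {Aircraft, AirlineCode, Dest, FlightNo, Gate, Origin}.
This includes all of S1, so the common attributes are a superkey of S1 — the join is lossless.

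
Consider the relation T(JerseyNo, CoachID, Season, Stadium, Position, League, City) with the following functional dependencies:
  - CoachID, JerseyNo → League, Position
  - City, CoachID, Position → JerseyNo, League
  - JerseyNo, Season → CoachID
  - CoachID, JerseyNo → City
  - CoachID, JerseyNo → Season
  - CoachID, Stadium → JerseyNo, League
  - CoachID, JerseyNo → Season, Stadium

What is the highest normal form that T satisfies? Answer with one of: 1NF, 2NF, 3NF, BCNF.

Candidate keys: {City, CoachID, Position}, {CoachID, JerseyNo}, {CoachID, Stadium}, {JerseyNo, Season}. Prime attributes: {City, CoachID, JerseyNo, Position, Season, Stadium}.
The left-hand side of every FD is a superkey, so BCNF is satisfied.

BCNF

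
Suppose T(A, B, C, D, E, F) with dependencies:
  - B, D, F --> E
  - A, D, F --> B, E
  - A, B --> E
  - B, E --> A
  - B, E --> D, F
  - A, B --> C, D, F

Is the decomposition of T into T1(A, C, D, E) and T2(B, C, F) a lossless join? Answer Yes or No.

No

Common attributes: {C}; their closure is {C}.
The closure covers neither T1 nor T2 entirely; the join is not lossless.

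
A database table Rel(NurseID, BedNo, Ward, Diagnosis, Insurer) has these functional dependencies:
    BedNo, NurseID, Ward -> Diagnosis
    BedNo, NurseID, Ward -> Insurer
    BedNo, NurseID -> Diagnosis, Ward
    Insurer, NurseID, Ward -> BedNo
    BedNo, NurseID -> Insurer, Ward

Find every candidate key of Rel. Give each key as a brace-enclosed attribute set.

{BedNo, NurseID}, {Insurer, NurseID, Ward}

No FD produces {NurseID}, so it must be in every candidate key.
{BedNo, NurseID} is a candidate key since {BedNo, NurseID}⁺ = {BedNo, Diagnosis, Insurer, NurseID, Ward} covers every attribute.
{Insurer, NurseID, Ward} is a candidate key since {Insurer, NurseID, Ward}⁺ = {BedNo, Diagnosis, Insurer, NurseID, Ward} covers every attribute.
No proper subset of any of these is a key, and no other minimal superkey exists.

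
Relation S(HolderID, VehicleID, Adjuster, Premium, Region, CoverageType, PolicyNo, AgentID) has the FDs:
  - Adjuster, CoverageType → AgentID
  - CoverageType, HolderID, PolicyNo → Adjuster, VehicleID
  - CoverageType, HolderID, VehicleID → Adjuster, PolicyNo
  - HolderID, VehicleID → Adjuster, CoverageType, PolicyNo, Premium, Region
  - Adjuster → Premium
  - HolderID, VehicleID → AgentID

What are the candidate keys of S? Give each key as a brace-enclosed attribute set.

{HolderID} never appears on the right of any FD, so every key must include it.
{HolderID, VehicleID} is a candidate key since {HolderID, VehicleID}⁺ = {Adjuster, AgentID, CoverageType, HolderID, PolicyNo, Premium, Region, VehicleID} covers every attribute.
{CoverageType, HolderID, PolicyNo} is a candidate key since {CoverageType, HolderID, PolicyNo}⁺ = {Adjuster, AgentID, CoverageType, HolderID, PolicyNo, Premium, Region, VehicleID} covers every attribute.
No proper subset of any of these is a key, and no other minimal superkey exists.

{CoverageType, HolderID, PolicyNo}, {HolderID, VehicleID}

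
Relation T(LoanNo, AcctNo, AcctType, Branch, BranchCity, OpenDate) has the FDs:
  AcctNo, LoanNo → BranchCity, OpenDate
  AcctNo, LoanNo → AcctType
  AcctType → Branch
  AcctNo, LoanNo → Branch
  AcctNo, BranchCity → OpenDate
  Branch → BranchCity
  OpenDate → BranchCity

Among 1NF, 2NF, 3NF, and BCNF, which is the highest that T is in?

Candidate key: {AcctNo, LoanNo}. Prime attributes: {AcctNo, LoanNo}.
For AcctType → Branch we have {AcctType}⁺ = {AcctType, Branch, BranchCity}; {AcctType} is not a superkey, so BCNF fails.
Because {Branch} is non-prime and the left side of AcctType → Branch is not a superkey, the relation is not in 3NF.
Checking every proper subset of each key, none determines a non-prime attribute — 2NF is satisfied.

2NF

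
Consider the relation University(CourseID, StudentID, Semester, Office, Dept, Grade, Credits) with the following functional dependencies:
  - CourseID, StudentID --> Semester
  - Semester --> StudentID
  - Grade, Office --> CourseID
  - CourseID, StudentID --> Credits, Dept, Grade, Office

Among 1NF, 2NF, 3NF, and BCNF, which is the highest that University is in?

Candidate keys: {CourseID, Semester}, {CourseID, StudentID}, {Grade, Office, Semester}, {Grade, Office, StudentID}. Prime attributes: {CourseID, Grade, Office, Semester, StudentID}.
For Semester --> StudentID we have {Semester}⁺ = {Semester, StudentID}; {Semester} is not a superkey, so BCNF fails.
Since {StudentID} ⊆ prime attributes and every other non-superkey FD also has a prime right side, the schema is in 3NF.

3NF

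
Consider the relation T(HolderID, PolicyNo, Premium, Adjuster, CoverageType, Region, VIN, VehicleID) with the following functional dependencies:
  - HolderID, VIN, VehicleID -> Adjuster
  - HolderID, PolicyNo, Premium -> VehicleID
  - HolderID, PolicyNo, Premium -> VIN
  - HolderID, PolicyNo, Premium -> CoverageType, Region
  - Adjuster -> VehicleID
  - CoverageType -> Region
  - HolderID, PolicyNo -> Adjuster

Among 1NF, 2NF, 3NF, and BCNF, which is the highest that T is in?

Candidate key: {HolderID, PolicyNo, Premium}. Prime attributes: {HolderID, PolicyNo, Premium}.
For HolderID, VIN, VehicleID -> Adjuster we have {HolderID, VIN, VehicleID}⁺ = {Adjuster, HolderID, VIN, VehicleID}; {HolderID, VIN, VehicleID} is not a superkey, so BCNF fails.
Because {Adjuster} is non-prime and the left side of HolderID, VIN, VehicleID -> Adjuster is not a superkey, the relation is not in 3NF.
The proper key subset {HolderID, PolicyNo} of {HolderID, PolicyNo, Premium} determines non-prime {Adjuster, VehicleID}, so the relation is not even in 2NF.

1NF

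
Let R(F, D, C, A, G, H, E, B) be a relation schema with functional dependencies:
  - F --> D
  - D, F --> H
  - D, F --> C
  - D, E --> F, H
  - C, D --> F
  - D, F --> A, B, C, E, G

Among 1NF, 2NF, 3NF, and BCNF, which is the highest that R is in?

BCNF

Candidate keys: {C, D}, {D, E}, {F}. Prime attributes: {C, D, E, F}.
Each dependency's left side is a superkey — BCNF holds.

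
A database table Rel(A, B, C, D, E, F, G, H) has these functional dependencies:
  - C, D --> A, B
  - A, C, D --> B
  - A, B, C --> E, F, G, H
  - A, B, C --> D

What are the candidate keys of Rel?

No FD produces {C}, so it must be in every candidate key.
{C, D}⁺ = {A, B, C, D, E, F, G, H}, which is every attribute, so {C, D} is a candidate key.
{A, B, C}⁺ = {A, B, C, D, E, F, G, H}, which is every attribute, so {A, B, C} is a candidate key.
Any other superkey properly contains one of these, so there are no further candidate keys.

{A, B, C}, {C, D}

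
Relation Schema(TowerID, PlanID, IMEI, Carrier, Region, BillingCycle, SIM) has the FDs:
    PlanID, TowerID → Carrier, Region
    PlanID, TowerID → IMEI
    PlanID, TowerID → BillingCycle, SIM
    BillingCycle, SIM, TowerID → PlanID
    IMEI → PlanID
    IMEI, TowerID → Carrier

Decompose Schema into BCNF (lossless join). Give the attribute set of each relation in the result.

{BillingCycle, Carrier, IMEI, Region, SIM, TowerID}; {IMEI, PlanID}

Candidate keys of the original relation: {BillingCycle, SIM, TowerID}, {IMEI, TowerID}, {PlanID, TowerID}.
In {BillingCycle, Carrier, IMEI, PlanID, Region, SIM, TowerID}, {IMEI} is not a superkey ({IMEI}⁺ restricted to this set is {IMEI, PlanID}), so split on IMEI → PlanID into {IMEI, PlanID} and {BillingCycle, Carrier, IMEI, Region, SIM, TowerID}.
{IMEI, PlanID} has no BCNF violation.
{BillingCycle, Carrier, IMEI, Region, SIM, TowerID} has no BCNF violation.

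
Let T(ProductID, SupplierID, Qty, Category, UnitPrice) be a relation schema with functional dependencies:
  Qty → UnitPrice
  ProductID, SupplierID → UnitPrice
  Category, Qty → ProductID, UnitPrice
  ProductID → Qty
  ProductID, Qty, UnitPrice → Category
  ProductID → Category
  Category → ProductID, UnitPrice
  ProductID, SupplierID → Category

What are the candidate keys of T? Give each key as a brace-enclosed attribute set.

{Category, SupplierID}, {ProductID, SupplierID}

{SupplierID} never appears on the right of any FD, so every key must include it.
{Category, SupplierID} is a candidate key since {Category, SupplierID}⁺ = {Category, ProductID, Qty, SupplierID, UnitPrice} covers every attribute.
{ProductID, SupplierID} is a candidate key since {ProductID, SupplierID}⁺ = {Category, ProductID, Qty, SupplierID, UnitPrice} covers every attribute.
Any other superkey properly contains one of these, so there are no further candidate keys.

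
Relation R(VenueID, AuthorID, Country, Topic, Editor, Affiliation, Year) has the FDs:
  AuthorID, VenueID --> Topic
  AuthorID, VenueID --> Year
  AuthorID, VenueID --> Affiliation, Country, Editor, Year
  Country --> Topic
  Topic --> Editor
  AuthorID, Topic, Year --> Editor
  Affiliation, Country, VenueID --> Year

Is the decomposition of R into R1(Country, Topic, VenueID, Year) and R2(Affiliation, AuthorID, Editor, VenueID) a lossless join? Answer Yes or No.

Common attributes: {VenueID}; their closure is {VenueID}.
The closure covers neither R1 nor R2 entirely; the join is not lossless.

No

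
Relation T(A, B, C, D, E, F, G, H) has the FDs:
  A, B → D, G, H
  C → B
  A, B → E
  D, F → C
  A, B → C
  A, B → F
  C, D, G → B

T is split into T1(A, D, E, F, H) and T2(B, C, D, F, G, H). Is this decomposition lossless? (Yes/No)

No

The shared attributes are {D, F, H} and {D, F, H}⁺ = {B, C, D, F, H}.
Neither T1 nor T2 is contained in that closure, so the decomposition is lossy.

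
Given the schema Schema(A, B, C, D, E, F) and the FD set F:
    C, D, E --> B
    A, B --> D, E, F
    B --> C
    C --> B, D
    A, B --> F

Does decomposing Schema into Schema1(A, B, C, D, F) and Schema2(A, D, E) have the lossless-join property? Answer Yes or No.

No

Schema1 ∩ Schema2 = {A, D}; its closure under F is {A, D}.
The closure covers neither Schema1 nor Schema2 entirely; the join is not lossless.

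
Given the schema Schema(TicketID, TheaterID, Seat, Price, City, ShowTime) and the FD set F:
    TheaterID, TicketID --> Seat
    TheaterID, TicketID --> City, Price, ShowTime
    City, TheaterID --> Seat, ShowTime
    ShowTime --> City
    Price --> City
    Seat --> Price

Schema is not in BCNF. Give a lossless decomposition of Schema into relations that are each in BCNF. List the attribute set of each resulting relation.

Candidate key of the original relation: {TheaterID, TicketID}.
Within {City, Price, Seat, ShowTime, TheaterID, TicketID}: {City, TheaterID}⁺ ∩ {City, Price, Seat, ShowTime, TheaterID, TicketID} = {City, Price, Seat, ShowTime, TheaterID}, not the whole set, so City, TheaterID --> Price, Seat, ShowTime violates BCNF; decompose into {City, Price, Seat, ShowTime, TheaterID} and {City, TheaterID, TicketID}.
Within {City, Price, Seat, ShowTime, TheaterID}: {ShowTime}⁺ ∩ {City, Price, Seat, ShowTime, TheaterID} = {City, ShowTime}, not the whole set, so ShowTime --> City violates BCNF; decompose into {City, ShowTime} and {Price, Seat, ShowTime, TheaterID}.
{City, ShowTime} is in BCNF.
Within {Price, Seat, ShowTime, TheaterID}: {Seat}⁺ ∩ {Price, Seat, ShowTime, TheaterID} = {Price, Seat}, not the whole set, so Seat --> Price violates BCNF; decompose into {Price, Seat} and {Seat, ShowTime, TheaterID}.
{Price, Seat} is in BCNF.
{Seat, ShowTime, TheaterID} is in BCNF.
{City, TheaterID, TicketID} is in BCNF.

{City, ShowTime}; {City, TheaterID, TicketID}; {Price, Seat}; {Seat, ShowTime, TheaterID}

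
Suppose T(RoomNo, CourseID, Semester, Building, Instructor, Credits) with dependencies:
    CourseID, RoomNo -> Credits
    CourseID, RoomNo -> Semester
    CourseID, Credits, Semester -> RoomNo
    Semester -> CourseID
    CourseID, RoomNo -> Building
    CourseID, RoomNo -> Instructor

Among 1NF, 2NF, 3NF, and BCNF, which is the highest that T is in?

3NF

Candidate keys: {CourseID, RoomNo}, {Credits, Semester}, {RoomNo, Semester}. Prime attributes: {CourseID, Credits, RoomNo, Semester}.
For Semester -> CourseID we have {Semester}⁺ = {CourseID, Semester}; {Semester} is not a superkey, so BCNF fails.
But every attribute on its right side ({CourseID}) is prime, and the same holds for every other non-superkey FD, so 3NF still holds.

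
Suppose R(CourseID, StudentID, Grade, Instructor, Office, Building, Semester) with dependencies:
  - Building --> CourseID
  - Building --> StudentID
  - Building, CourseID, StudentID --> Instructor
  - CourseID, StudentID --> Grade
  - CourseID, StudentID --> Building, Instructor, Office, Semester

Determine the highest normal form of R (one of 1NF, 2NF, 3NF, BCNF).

Candidate keys: {Building}, {CourseID, StudentID}. Prime attributes: {Building, CourseID, StudentID}.
Each dependency's left side is a superkey — BCNF holds.

BCNF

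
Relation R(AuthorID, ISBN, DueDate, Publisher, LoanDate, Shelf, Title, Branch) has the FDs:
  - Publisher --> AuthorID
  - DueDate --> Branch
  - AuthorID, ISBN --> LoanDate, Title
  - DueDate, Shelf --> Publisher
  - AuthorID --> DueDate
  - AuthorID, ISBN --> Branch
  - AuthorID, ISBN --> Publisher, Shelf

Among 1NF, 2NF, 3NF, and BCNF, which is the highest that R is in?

1NF

Candidate keys: {AuthorID, ISBN}, {DueDate, ISBN, Shelf}, {ISBN, Publisher}. Prime attributes: {AuthorID, DueDate, ISBN, Publisher, Shelf}.
Publisher --> AuthorID: {Publisher}⁺ = {AuthorID, Branch, DueDate, Publisher}, which is not all of the attributes, so the left side is not a superkey — BCNF is violated.
DueDate --> Branch determines the non-prime attribute {Branch} from a non-superkey — 3NF is violated.
The proper key subset {AuthorID} of {AuthorID, ISBN} determines non-prime {Branch}, so the relation is not even in 2NF.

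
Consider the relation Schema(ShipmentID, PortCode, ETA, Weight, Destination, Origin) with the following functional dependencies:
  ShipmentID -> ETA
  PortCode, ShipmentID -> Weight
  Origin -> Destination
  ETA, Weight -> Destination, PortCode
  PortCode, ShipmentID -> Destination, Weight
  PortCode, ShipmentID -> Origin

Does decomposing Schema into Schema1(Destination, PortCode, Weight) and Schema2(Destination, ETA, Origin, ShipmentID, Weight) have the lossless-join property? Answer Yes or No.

No

Common attributes: {Destination, Weight}; their closure is {Destination, Weight}.
The closure covers neither Schema1 nor Schema2 entirely; the join is not lossless.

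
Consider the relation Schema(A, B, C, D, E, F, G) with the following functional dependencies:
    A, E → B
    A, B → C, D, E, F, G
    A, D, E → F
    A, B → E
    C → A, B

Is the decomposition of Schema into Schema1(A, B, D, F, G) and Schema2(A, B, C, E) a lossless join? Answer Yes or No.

Yes

Common attributes: {A, B}; their closure is {A, B, C, D, E, F, G}.
Schema1 is contained in that closure, so Schema1 ∩ Schema2 → Schema1 holds and the join is lossless.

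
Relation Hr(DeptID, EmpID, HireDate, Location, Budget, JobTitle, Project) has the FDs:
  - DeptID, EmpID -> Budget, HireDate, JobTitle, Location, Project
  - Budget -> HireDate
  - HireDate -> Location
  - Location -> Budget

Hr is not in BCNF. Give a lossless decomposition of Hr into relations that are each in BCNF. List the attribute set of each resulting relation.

Candidate key of the original relation: {DeptID, EmpID}.
In {Budget, DeptID, EmpID, HireDate, JobTitle, Location, Project}, {Budget} is not a superkey ({Budget}⁺ restricted to this set is {Budget, HireDate, Location}), so split on Budget -> HireDate, Location into {Budget, HireDate, Location} and {Budget, DeptID, EmpID, JobTitle, Project}.
{Budget, HireDate, Location} has no BCNF violation.
{Budget, DeptID, EmpID, JobTitle, Project} has no BCNF violation.

{Budget, DeptID, EmpID, JobTitle, Project}; {Budget, HireDate, Location}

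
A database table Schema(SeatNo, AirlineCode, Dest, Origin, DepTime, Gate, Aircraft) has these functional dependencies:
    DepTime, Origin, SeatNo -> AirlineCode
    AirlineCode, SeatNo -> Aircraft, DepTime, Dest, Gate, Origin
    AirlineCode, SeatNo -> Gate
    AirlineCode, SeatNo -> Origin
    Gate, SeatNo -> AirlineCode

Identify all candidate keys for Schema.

{AirlineCode, SeatNo}, {DepTime, Origin, SeatNo}, {Gate, SeatNo}

Attributes never on any right-hand side: {SeatNo} — every candidate key must contain it.
{AirlineCode, SeatNo} is a candidate key since {AirlineCode, SeatNo}⁺ = {Aircraft, AirlineCode, DepTime, Dest, Gate, Origin, SeatNo} covers every attribute.
{Gate, SeatNo} is a candidate key since {Gate, SeatNo}⁺ = {Aircraft, AirlineCode, DepTime, Dest, Gate, Origin, SeatNo} covers every attribute.
{DepTime, Origin, SeatNo} is a candidate key since {DepTime, Origin, SeatNo}⁺ = {Aircraft, AirlineCode, DepTime, Dest, Gate, Origin, SeatNo} covers every attribute.
Any other superkey properly contains one of these, so there are no further candidate keys.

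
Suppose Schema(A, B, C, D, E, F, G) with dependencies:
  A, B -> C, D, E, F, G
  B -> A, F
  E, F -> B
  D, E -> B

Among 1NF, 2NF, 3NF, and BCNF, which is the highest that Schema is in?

Candidate keys: {B}, {D, E}, {E, F}. Prime attributes: {B, D, E, F}.
Each dependency's left side is a superkey — BCNF holds.

BCNF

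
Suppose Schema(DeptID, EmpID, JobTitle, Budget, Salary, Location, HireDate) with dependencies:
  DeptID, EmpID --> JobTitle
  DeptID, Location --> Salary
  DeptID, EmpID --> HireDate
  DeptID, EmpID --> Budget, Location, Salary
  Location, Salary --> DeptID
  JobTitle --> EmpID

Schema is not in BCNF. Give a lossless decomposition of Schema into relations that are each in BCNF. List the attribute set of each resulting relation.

Candidate keys of the original relation: {DeptID, EmpID}, {DeptID, JobTitle}, {EmpID, Location, Salary}, {JobTitle, Location, Salary}.
Within {Budget, DeptID, EmpID, HireDate, JobTitle, Location, Salary}: {DeptID, Location}⁺ ∩ {Budget, DeptID, EmpID, HireDate, JobTitle, Location, Salary} = {DeptID, Location, Salary}, not the whole set, so DeptID, Location --> Salary violates BCNF; decompose into {DeptID, Location, Salary} and {Budget, DeptID, EmpID, HireDate, JobTitle, Location}.
{DeptID, Location, Salary} is in BCNF.
Within {Budget, DeptID, EmpID, HireDate, JobTitle, Location}: {JobTitle}⁺ ∩ {Budget, DeptID, EmpID, HireDate, JobTitle, Location} = {EmpID, JobTitle}, not the whole set, so JobTitle --> EmpID violates BCNF; decompose into {EmpID, JobTitle} and {Budget, DeptID, HireDate, JobTitle, Location}.
{EmpID, JobTitle} is in BCNF.
{Budget, DeptID, HireDate, JobTitle, Location} is in BCNF.

{Budget, DeptID, HireDate, JobTitle, Location}; {DeptID, Location, Salary}; {EmpID, JobTitle}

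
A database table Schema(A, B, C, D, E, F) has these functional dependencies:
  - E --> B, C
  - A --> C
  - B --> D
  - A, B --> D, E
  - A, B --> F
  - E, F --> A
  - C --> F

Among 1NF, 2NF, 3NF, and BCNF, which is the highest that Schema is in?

1NF

Candidate keys: {A, B}, {E}. Prime attributes: {A, B, E}.
A --> C: {A}⁺ = {A, C, F}, which is not all of the attributes, so the left side is not a superkey — BCNF is violated.
A --> C has non-prime {C} on the right and a non-superkey on the left, so 3NF fails.
Since {A} ⊂ {A, B} and {A}⁺ ⊇ {C, F} with {C, F} non-prime, there is a partial dependency; 2NF fails.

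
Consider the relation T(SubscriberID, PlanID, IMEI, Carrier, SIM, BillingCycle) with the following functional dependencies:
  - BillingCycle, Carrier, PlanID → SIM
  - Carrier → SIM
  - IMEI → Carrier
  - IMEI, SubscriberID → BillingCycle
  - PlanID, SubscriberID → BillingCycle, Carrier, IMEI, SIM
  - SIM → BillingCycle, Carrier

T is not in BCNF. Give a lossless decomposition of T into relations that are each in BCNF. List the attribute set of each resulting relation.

Candidate key of the original relation: {PlanID, SubscriberID}.
In {BillingCycle, Carrier, IMEI, PlanID, SIM, SubscriberID}, {BillingCycle, Carrier, PlanID} is not a superkey ({BillingCycle, Carrier, PlanID}⁺ restricted to this set is {BillingCycle, Carrier, PlanID, SIM}), so split on BillingCycle, Carrier, PlanID → SIM into {BillingCycle, Carrier, PlanID, SIM} and {BillingCycle, Carrier, IMEI, PlanID, SubscriberID}.
In {BillingCycle, Carrier, PlanID, SIM}, {Carrier} is not a superkey ({Carrier}⁺ restricted to this set is {BillingCycle, Carrier, SIM}), so split on Carrier → BillingCycle, SIM into {BillingCycle, Carrier, SIM} and {Carrier, PlanID}.
{BillingCycle, Carrier, SIM} is in BCNF.
{Carrier, PlanID} is in BCNF.
In {BillingCycle, Carrier, IMEI, PlanID, SubscriberID}, {Carrier} is not a superkey ({Carrier}⁺ restricted to this set is {BillingCycle, Carrier}), so split on Carrier → BillingCycle into {BillingCycle, Carrier} and {Carrier, IMEI, PlanID, SubscriberID}.
{BillingCycle, Carrier} is in BCNF.
In {Carrier, IMEI, PlanID, SubscriberID}, {IMEI} is not a superkey ({IMEI}⁺ restricted to this set is {Carrier, IMEI}), so split on IMEI → Carrier into {Carrier, IMEI} and {IMEI, PlanID, SubscriberID}.
{Carrier, IMEI} is in BCNF.
{IMEI, PlanID, SubscriberID} is in BCNF.

{BillingCycle, Carrier, SIM}; {Carrier, IMEI}; {Carrier, PlanID}; {IMEI, PlanID, SubscriberID}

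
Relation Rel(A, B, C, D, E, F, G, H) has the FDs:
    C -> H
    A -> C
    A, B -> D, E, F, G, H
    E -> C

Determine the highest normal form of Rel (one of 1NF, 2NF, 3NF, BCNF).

1NF

Candidate key: {A, B}. Prime attributes: {A, B}.
For C -> H we have {C}⁺ = {C, H}; {C} is not a superkey, so BCNF fails.
Because {H} is non-prime and the left side of C -> H is not a superkey, the relation is not in 3NF.
The proper key subset {A} of {A, B} determines non-prime {C, H}, so the relation is not even in 2NF.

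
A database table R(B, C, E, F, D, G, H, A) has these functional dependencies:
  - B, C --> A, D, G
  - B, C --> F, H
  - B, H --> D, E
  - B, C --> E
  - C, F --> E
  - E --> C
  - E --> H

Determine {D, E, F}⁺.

Start with {D, E, F}.
E --> C applies; add {C} → now {C, D, E, F}.
E --> H applies; add {H} → now {C, D, E, F, H}.
No further FD applies.

{C, D, E, F, H}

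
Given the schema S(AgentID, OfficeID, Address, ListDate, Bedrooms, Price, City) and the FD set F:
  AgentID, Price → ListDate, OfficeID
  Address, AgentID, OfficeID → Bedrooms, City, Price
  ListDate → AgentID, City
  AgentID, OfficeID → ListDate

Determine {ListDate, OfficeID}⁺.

{AgentID, City, ListDate, OfficeID}

Start with {ListDate, OfficeID}.
ListDate → AgentID, City applies; add {AgentID, City} → now {AgentID, City, ListDate, OfficeID}.
No further FD applies.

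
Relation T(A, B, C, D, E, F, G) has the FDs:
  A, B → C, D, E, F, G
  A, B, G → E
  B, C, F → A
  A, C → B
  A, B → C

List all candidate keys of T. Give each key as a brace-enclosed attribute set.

{A, B}, {A, C}, {B, C, F}

{A, B}⁺ = {A, B, C, D, E, F, G} — all of the relation — so {A, B} is a candidate key.
{A, C}⁺ = {A, B, C, D, E, F, G} — all of the relation — so {A, C} is a candidate key.
{B, C, F}⁺ = {A, B, C, D, E, F, G} — all of the relation — so {B, C, F} is a candidate key.
Any other superkey properly contains one of these, so there are no further candidate keys.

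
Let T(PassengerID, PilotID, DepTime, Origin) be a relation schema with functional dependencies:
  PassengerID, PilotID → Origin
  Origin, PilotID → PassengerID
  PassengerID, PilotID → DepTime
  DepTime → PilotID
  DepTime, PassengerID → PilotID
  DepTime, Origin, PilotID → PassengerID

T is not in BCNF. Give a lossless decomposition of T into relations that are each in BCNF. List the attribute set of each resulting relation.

Candidate keys of the original relation: {DepTime, Origin}, {DepTime, PassengerID}, {Origin, PilotID}, {PassengerID, PilotID}.
Within {DepTime, Origin, PassengerID, PilotID}: {DepTime}⁺ ∩ {DepTime, Origin, PassengerID, PilotID} = {DepTime, PilotID}, not the whole set, so DepTime → PilotID violates BCNF; decompose into {DepTime, PilotID} and {DepTime, Origin, PassengerID}.
{DepTime, PilotID} is in BCNF.
{DepTime, Origin, PassengerID} is in BCNF.

{DepTime, Origin, PassengerID}; {DepTime, PilotID}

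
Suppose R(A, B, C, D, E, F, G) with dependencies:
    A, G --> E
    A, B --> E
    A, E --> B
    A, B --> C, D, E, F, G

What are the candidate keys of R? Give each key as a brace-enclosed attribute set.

{A, B}, {A, E}, {A, G}

No FD produces {A}, so it must be in every candidate key.
{A, B} is a candidate key since {A, B}⁺ = {A, B, C, D, E, F, G} covers every attribute.
{A, E} is a candidate key since {A, E}⁺ = {A, B, C, D, E, F, G} covers every attribute.
{A, G} is a candidate key since {A, G}⁺ = {A, B, C, D, E, F, G} covers every attribute.
These are minimal and exhaustive — every other superkey contains one of them.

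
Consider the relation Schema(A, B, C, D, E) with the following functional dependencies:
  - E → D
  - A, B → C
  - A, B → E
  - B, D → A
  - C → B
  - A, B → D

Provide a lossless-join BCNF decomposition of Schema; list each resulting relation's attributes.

{A, C, E}; {B, C}; {D, E}

Candidate keys of the original relation: {A, B}, {A, C}, {B, D}, {B, E}, {C, D}, {C, E}.
Within {A, B, C, D, E}: {E}⁺ ∩ {A, B, C, D, E} = {D, E}, not the whole set, so E → D violates BCNF; decompose into {D, E} and {A, B, C, E}.
{D, E} has no BCNF violation.
Within {A, B, C, E}: {C}⁺ ∩ {A, B, C, E} = {B, C}, not the whole set, so C → B violates BCNF; decompose into {B, C} and {A, C, E}.
{B, C} has no BCNF violation.
{A, C, E} has no BCNF violation.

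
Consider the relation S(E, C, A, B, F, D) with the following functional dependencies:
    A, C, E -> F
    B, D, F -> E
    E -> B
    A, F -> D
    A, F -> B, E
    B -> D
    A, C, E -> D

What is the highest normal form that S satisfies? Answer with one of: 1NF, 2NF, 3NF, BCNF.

Candidate keys: {A, C, E}, {A, C, F}. Prime attributes: {A, C, E, F}.
B, D, F -> E: {B, D, F}⁺ = {B, D, E, F}, which is not all of the attributes, so the left side is not a superkey — BCNF is violated.
Because {B} is non-prime and the left side of E -> B is not a superkey, the relation is not in 3NF.
{E} is a proper subset of the key {A, C, E}, and {E}⁺ contains the non-prime attributes {B, D} — a partial dependency, so 2NF is violated.

1NF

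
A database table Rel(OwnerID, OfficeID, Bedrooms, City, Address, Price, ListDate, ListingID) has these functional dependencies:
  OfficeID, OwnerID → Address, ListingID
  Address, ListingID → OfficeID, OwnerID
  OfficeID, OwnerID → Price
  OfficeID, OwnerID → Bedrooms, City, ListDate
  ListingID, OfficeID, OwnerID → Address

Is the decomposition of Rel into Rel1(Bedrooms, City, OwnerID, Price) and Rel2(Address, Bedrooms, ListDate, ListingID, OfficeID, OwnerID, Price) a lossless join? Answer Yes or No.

The shared attributes are {Bedrooms, OwnerID, Price} and {Bedrooms, OwnerID, Price}⁺ = {Bedrooms, OwnerID, Price}.
Neither Rel1 nor Rel2 is contained in that closure, so the decomposition is lossy.

No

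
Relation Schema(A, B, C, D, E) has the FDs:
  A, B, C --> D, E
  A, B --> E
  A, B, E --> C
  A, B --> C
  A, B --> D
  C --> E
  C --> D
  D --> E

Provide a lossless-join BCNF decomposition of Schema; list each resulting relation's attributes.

{A, B, C}; {C, D}; {D, E}

Candidate key of the original relation: {A, B}.
In {A, B, C, D, E}, {C} is not a superkey ({C}⁺ restricted to this set is {C, D, E}), so split on C --> D, E into {C, D, E} and {A, B, C}.
In {C, D, E}, {D} is not a superkey ({D}⁺ restricted to this set is {D, E}), so split on D --> E into {D, E} and {C, D}.
{D, E}: every determinant is a superkey — BCNF.
{C, D}: every determinant is a superkey — BCNF.
{A, B, C}: every determinant is a superkey — BCNF.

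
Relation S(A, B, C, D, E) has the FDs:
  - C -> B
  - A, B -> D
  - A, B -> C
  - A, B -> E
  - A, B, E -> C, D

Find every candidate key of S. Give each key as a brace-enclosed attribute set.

{A, B}, {A, C}

Attributes never on any right-hand side: {A} — every candidate key must contain it.
{A, B}⁺ = {A, B, C, D, E} — all of the relation — so {A, B} is a candidate key.
{A, C}⁺ = {A, B, C, D, E} — all of the relation — so {A, C} is a candidate key.
These are minimal and exhaustive — every other superkey contains one of them.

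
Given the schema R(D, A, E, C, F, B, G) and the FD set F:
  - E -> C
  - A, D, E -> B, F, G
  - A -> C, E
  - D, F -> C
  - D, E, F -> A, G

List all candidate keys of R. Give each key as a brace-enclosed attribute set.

No FD produces {D}, so it must be in every candidate key.
{A, D} is a candidate key since {A, D}⁺ = {A, B, C, D, E, F, G} covers every attribute.
{D, E, F} is a candidate key since {D, E, F}⁺ = {A, B, C, D, E, F, G} covers every attribute.
Any other superkey properly contains one of these, so there are no further candidate keys.

{A, D}, {D, E, F}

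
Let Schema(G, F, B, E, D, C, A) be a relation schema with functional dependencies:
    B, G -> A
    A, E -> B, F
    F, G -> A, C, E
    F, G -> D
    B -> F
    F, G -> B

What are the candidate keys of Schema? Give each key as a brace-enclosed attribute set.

{A, E, G}, {B, G}, {F, G}

Attributes never on any right-hand side: {G} — every candidate key must contain it.
Closure of {B, G} is {A, B, C, D, E, F, G}, the whole schema; {B, G} is a candidate key.
Closure of {F, G} is {A, B, C, D, E, F, G}, the whole schema; {F, G} is a candidate key.
Closure of {A, E, G} is {A, B, C, D, E, F, G}, the whole schema; {A, E, G} is a candidate key.
These are minimal and exhaustive — every other superkey contains one of them.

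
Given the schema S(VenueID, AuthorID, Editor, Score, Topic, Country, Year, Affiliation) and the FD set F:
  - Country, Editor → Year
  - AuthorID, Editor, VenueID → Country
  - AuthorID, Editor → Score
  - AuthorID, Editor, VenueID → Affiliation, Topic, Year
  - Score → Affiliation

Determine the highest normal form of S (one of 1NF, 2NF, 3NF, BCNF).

Candidate key: {AuthorID, Editor, VenueID}. Prime attributes: {AuthorID, Editor, VenueID}.
For Country, Editor → Year we have {Country, Editor}⁺ = {Country, Editor, Year}; {Country, Editor} is not a superkey, so BCNF fails.
Country, Editor → Year determines the non-prime attribute {Year} from a non-superkey — 3NF is violated.
Since {AuthorID, Editor} ⊂ {AuthorID, Editor, VenueID} and {AuthorID, Editor}⁺ ⊇ {Affiliation, Score} with {Affiliation, Score} non-prime, there is a partial dependency; 2NF fails.

1NF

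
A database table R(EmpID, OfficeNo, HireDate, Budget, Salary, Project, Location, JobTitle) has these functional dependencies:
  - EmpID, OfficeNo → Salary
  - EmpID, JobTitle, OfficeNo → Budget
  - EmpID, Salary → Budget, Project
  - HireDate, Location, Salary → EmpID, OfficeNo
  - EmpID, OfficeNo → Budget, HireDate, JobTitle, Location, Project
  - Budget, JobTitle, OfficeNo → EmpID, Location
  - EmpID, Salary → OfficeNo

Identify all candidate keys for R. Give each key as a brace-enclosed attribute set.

{Budget, JobTitle, OfficeNo}, {EmpID, OfficeNo}, {EmpID, Salary}, {HireDate, Location, Salary}

{EmpID, OfficeNo} is a candidate key since {EmpID, OfficeNo}⁺ = {Budget, EmpID, HireDate, JobTitle, Location, OfficeNo, Project, Salary} covers every attribute.
{EmpID, Salary} is a candidate key since {EmpID, Salary}⁺ = {Budget, EmpID, HireDate, JobTitle, Location, OfficeNo, Project, Salary} covers every attribute.
{Budget, JobTitle, OfficeNo} is a candidate key since {Budget, JobTitle, OfficeNo}⁺ = {Budget, EmpID, HireDate, JobTitle, Location, OfficeNo, Project, Salary} covers every attribute.
{HireDate, Location, Salary} is a candidate key since {HireDate, Location, Salary}⁺ = {Budget, EmpID, HireDate, JobTitle, Location, OfficeNo, Project, Salary} covers every attribute.
Any other superkey properly contains one of these, so there are no further candidate keys.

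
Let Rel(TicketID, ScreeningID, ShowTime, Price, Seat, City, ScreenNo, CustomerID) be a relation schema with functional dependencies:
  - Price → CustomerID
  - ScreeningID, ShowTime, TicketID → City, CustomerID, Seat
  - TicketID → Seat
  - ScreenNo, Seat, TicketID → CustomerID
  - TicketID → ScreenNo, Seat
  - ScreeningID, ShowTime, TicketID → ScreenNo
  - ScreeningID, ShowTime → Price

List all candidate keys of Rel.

No FD produces {ScreeningID, ShowTime, TicketID}, so they must be in every candidate key.
{ScreeningID, ShowTime, TicketID}⁺ = {City, CustomerID, Price, ScreenNo, ScreeningID, Seat, ShowTime, TicketID} — all of the relation — so {ScreeningID, ShowTime, TicketID} is a candidate key.
No smaller or unrelated set reaches every attribute, so there are no other keys.

{ScreeningID, ShowTime, TicketID}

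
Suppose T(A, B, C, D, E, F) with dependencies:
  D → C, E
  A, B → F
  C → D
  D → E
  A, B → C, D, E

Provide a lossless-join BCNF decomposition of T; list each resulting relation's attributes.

Candidate key of the original relation: {A, B}.
In {A, B, C, D, E, F}, {D} is not a superkey ({D}⁺ restricted to this set is {C, D, E}), so split on D → C, E into {C, D, E} and {A, B, D, F}.
{C, D, E} is in BCNF.
{A, B, D, F} is in BCNF.

{A, B, D, F}; {C, D, E}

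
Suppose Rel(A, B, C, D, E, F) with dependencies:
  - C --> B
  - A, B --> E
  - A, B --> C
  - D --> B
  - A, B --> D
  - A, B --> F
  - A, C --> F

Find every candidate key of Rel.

{A, B}, {A, C}, {A, D}

No FD produces {A}, so it must be in every candidate key.
Closure of {A, B} is {A, B, C, D, E, F}, the whole schema; {A, B} is a candidate key.
Closure of {A, C} is {A, B, C, D, E, F}, the whole schema; {A, C} is a candidate key.
Closure of {A, D} is {A, B, C, D, E, F}, the whole schema; {A, D} is a candidate key.
No proper subset of any of these is a key, and no other minimal superkey exists.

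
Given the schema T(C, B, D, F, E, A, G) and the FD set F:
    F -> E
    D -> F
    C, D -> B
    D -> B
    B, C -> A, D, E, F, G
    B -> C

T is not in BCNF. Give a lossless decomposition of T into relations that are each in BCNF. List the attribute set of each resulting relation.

Candidate keys of the original relation: {B}, {D}.
{A, B, C, D, E, F, G}: {F} determines {E, F} here but is not a superkey — split on F -> E, giving {E, F} and {A, B, C, D, F, G}.
{E, F}: every determinant is a superkey — BCNF.
{A, B, C, D, F, G}: every determinant is a superkey — BCNF.

{A, B, C, D, F, G}; {E, F}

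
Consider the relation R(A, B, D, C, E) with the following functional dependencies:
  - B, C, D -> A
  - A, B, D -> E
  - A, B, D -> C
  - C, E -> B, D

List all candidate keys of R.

{A, B, D}, {B, C, D}, {C, E}

{C, E}⁺ = {A, B, C, D, E} — all of the relation — so {C, E} is a candidate key.
{A, B, D}⁺ = {A, B, C, D, E} — all of the relation — so {A, B, D} is a candidate key.
{B, C, D}⁺ = {A, B, C, D, E} — all of the relation — so {B, C, D} is a candidate key.
These are minimal and exhaustive — every other superkey contains one of them.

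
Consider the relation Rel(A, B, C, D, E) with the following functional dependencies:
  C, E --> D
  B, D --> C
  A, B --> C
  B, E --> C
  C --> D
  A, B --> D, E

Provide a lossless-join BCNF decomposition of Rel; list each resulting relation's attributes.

Candidate key of the original relation: {A, B}.
In {A, B, C, D, E}, {C, E} is not a superkey ({C, E}⁺ restricted to this set is {C, D, E}), so split on C, E --> D into {C, D, E} and {A, B, C, E}.
In {C, D, E}, {C} is not a superkey ({C}⁺ restricted to this set is {C, D}), so split on C --> D into {C, D} and {C, E}.
{C, D}: every determinant is a superkey — BCNF.
{C, E}: every determinant is a superkey — BCNF.
In {A, B, C, E}, {B, E} is not a superkey ({B, E}⁺ restricted to this set is {B, C, E}), so split on B, E --> C into {B, C, E} and {A, B, E}.
{B, C, E}: every determinant is a superkey — BCNF.
{A, B, E}: every determinant is a superkey — BCNF.

{A, B, E}; {B, C, E}; {C, D}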